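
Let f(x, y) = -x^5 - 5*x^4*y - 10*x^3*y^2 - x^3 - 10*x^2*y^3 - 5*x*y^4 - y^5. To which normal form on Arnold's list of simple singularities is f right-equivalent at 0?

The Hessian of f at 0 is [[0, 0], [0, 0]] with rank 0, so corank 2. A Groebner basis of the Jacobian ideal J(f) in C{x,y} is {y^5, x*y^3 + y^4/4, x^2}; counting standard monomials gives mu = 8. Corank 2; j^3 = -x^3 is a perfect cube, so E-series; the 5-jet and mu = 8 give E_8.

E_{8}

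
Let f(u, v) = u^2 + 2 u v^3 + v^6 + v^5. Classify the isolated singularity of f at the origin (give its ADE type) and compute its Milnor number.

The Hessian of f at 0 has rank 1. Corank 1: A-series; mu = 4 gives A_4.

Type A_{4}, Milnor number mu = 4.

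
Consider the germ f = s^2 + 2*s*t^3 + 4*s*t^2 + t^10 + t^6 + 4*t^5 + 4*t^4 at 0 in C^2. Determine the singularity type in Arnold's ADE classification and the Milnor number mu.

Type A9, Milnor number mu = 9.

The Hessian of f at 0 has rank 1. Corank 1: A-series; mu = 9 gives A_9.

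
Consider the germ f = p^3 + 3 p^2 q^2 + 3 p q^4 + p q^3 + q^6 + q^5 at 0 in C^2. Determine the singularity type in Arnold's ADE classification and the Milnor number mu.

Type E_{7}, Milnor number mu = 7.

The Hessian of f at 0 has rank 0. Corank 2; j^3 = p^3 is a perfect cube, so E-series; the 4-jet and mu = 7 give E_7.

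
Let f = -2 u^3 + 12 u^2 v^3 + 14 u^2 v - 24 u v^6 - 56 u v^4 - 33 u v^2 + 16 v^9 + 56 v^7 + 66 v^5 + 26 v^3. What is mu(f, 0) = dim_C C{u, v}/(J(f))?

4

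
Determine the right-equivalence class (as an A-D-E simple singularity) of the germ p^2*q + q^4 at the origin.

D5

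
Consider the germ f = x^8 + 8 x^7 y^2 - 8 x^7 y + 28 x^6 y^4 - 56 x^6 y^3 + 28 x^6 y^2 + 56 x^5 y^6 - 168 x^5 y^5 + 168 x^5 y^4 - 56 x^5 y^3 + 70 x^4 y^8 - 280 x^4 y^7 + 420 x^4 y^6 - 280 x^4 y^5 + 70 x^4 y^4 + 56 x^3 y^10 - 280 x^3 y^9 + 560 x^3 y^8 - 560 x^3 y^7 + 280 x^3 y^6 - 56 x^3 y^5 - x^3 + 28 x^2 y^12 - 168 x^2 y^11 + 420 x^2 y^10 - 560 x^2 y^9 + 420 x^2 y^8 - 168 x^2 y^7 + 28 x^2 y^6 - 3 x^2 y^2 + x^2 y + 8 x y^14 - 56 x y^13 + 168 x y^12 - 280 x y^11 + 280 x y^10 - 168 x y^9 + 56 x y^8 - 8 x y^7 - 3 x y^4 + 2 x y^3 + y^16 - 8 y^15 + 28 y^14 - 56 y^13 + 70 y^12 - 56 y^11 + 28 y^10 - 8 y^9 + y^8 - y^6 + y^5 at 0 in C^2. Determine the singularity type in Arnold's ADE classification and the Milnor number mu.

The Hessian of f at 0 is [[0, 0], [0, 0]] with rank 0, so corank 2. A Groebner basis of the Jacobian ideal J(f) in C{x,y} is {x^4, x^3*y - x*y/8 - y^3/8, -x^2 + x*y + y^4 + y^3, x^2 + x*y^2 - x*y - y^3}; counting standard monomials gives mu = 9. Corank 2; j^3 = -x^2*(x - y) has shape L^2 M (L != M), so D-series; mu = 9 gives D_9.

Type D9, Milnor number mu = 9.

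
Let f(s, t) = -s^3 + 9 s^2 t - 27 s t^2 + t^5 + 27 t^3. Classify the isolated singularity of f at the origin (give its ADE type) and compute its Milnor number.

Type E_{8}, Milnor number mu = 8.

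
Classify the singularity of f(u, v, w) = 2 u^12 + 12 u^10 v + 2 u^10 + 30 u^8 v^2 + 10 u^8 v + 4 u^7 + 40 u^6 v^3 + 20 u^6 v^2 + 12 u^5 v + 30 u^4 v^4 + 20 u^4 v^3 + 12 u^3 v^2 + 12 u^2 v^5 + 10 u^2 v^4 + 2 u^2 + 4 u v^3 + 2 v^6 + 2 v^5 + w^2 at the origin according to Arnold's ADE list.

A4

The Hessian of f at 0 has rank 2. Corank 1: A-series; mu = 4 gives A_4.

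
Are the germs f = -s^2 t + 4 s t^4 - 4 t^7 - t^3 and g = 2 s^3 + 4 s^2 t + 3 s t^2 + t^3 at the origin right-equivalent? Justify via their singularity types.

The Hessian of f at 0 is [[0, 0], [0, 0]] with rank 0, so corank 2. A Groebner basis of the Jacobian ideal J(f) in C{s,t} is {t^3, s^2 + 3*t^2, s*t}; counting standard monomials gives mu = 4. Corank 2; j^3 = -t*(s^2 + t^2) splits into three distinct lines over C (the quadratic factor has nonzero discriminant), so D_4. The Hessian of g at 0 is [[0, 0], [0, 0]] with rank 0, so corank 2. A Groebner basis of the Jacobian ideal J(g) in C{s,t} is {t^3, s^2 - 3*t^2/2, s*t + 3*t^2/2}; counting standard monomials gives mu = 4. Corank 2; j^3 = (s + t)*(2*s^2 + 2*s*t + t^2) splits into three distinct lines over C (the quadratic factor has nonzero discriminant), so D_4. Both have type D_4, hence right-equivalent.

Yes.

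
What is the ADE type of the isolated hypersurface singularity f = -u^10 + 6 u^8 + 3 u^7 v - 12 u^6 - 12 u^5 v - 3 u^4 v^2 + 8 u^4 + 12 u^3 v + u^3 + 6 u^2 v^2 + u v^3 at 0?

E7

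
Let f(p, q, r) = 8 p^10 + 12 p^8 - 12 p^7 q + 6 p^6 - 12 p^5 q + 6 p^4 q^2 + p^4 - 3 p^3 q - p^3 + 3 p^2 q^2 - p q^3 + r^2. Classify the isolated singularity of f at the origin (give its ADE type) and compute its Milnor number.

The Hessian of f at 0 has rank 1. Corank 2; j^3 = -p^3 is a perfect cube, so E-series; the 4-jet and mu = 7 give E_7.

Type E7, Milnor number mu = 7.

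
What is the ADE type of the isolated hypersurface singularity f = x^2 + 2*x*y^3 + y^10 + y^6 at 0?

The Hessian of f at 0 is [[2, 0], [0, 0]] with rank 1, so corank 1. A Groebner basis of the Jacobian ideal J(f) in C{x,y} is {x^3, x + y^3}; counting standard monomials gives mu = 9. Corank 1: A-series; mu = 9 gives A_9.

A_{9}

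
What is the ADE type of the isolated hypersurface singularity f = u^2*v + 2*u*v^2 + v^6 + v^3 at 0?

D7

The Hessian of f at 0 has rank 0. Corank 2; j^3 = v*(u + v)^2 has shape L^2 M (L != M), so D-series; mu = 7 gives D_7.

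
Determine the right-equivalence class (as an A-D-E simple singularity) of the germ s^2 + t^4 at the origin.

A3

The Hessian of f at 0 has rank 1. Corank 1: A-series; mu = 3 gives A_3.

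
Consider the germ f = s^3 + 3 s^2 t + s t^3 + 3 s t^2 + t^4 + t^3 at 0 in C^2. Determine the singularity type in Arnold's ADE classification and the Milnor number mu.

Type E_7, Milnor number mu = 7.

The Hessian of f at 0 has rank 0. Corank 2; j^3 = (s + t)^3 is a perfect cube, so E-series; the 4-jet and mu = 7 give E_7.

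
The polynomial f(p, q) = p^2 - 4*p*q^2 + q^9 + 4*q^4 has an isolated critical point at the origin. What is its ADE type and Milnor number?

The Hessian of f at 0 is [[2, 0], [0, 0]] with rank 1, so corank 1. A Groebner basis of the Jacobian ideal J(f) in C{p,q} is {p^4, -p/2 + q^2}; counting standard monomials gives mu = 8. Corank 1: A-series; mu = 8 gives A_8.

Type A_{8}, Milnor number mu = 8.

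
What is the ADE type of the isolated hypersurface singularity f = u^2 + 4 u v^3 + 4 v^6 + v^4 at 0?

The Hessian of f at 0 is [[2, 0], [0, 0]] with rank 1, so corank 1. A Groebner basis of the Jacobian ideal J(f) in C{u,v} is {v^3, u}; counting standard monomials gives mu = 3. Corank 1: A-series; mu = 3 gives A_3.

A_{3}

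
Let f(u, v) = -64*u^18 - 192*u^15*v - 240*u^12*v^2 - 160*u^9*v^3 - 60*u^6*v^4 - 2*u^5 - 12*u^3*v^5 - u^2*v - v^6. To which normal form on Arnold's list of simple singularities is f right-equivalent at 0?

D7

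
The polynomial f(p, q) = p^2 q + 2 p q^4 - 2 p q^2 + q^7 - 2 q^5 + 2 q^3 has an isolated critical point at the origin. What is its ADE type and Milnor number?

Type D_{4}, Milnor number mu = 4.

The Hessian of f at 0 is [[0, 0], [0, 0]] with rank 0, so corank 2. A Groebner basis of the Jacobian ideal J(f) in C{p,q} is {q^3, p^2 + 2*q^2, p*q - q^2}; counting standard monomials gives mu = 4. Corank 2; j^3 = q*(p^2 - 2*p*q + 2*q^2) splits into three distinct lines over C (the quadratic factor has nonzero discriminant), so D_4.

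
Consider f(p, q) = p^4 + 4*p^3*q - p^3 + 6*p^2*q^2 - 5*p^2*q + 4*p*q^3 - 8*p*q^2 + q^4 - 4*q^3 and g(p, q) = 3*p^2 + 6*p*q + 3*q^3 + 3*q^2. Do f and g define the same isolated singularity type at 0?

The Hessian of f at 0 has rank 0. Corank 2; j^3 = -(p + q)*(p + 2*q)^2 has shape L^2 M (L != M), so D-series; mu = 5 gives D_5. The Hessian of g at 0 has rank 1. Corank 1: A-series; mu = 2 gives A_2. f is D_5 but g is A_2, hence not right-equivalent.

No.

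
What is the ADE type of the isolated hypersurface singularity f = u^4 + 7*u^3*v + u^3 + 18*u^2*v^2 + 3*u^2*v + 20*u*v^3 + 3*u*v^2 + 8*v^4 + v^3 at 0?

E7

The Hessian of f at 0 is [[0, 0], [0, 0]] with rank 0, so corank 2. A Groebner basis of the Jacobian ideal J(f) in C{u,v} is {3*u^2 + 6*u*v + v^4 + v^3 + 3*v^2, u^3 + 9*u^2 + 18*u*v + 4*v^3 + 9*v^2, u^2*v - 5*u^2 - 10*u*v - 8*v^3/3 - 5*v^2, 2*u^2 + u*v^2 + 4*u*v + 5*v^3/3 + 2*v^2}; counting standard monomials gives mu = 7. Corank 2; j^3 = (u + v)^3 is a perfect cube, so E-series; the 4-jet and mu = 7 give E_7.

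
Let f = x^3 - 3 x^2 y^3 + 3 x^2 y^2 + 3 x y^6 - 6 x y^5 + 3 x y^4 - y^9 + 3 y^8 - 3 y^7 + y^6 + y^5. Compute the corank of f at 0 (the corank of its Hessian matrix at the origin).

2

Hessian at 0 has rank 0.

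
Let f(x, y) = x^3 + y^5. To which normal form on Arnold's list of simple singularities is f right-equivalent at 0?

The Hessian of f at 0 has rank 0. Corank 2; j^3 = x^3 is a perfect cube, so E-series; the 5-jet and mu = 8 give E_8.

E_{8}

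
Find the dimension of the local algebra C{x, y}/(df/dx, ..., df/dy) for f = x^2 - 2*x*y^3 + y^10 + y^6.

9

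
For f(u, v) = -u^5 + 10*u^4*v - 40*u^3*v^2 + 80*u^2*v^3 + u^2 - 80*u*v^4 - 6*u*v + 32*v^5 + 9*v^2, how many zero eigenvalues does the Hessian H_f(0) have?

1

The Hessian at 0 is [[2, -6], [-6, 18]] of rank 1; hence corank 1.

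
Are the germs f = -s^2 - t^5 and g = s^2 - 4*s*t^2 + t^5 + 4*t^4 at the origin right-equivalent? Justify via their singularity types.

The Hessian of f at 0 is [[-2, 0], [0, 0]] with rank 1, so corank 1. A Groebner basis of the Jacobian ideal J(f) in C{s,t} is {t^4, s}; counting standard monomials gives mu = 4. Corank 1: A-series; mu = 4 gives A_4. The Hessian of g at 0 is [[2, 0], [0, 0]] with rank 1, so corank 1. A Groebner basis of the Jacobian ideal J(g) in C{s,t} is {s^2, -s/2 + t^2}; counting standard monomials gives mu = 4. Corank 1: A-series; mu = 4 gives A_4. Both have type A_4, hence right-equivalent.

Yes.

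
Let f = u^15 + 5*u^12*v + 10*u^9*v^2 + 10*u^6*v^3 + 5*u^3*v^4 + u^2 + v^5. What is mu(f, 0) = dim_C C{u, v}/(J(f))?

4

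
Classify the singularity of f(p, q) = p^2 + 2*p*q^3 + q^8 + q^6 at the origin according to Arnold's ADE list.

A7

The Hessian of f at 0 is [[2, 0], [0, 0]] with rank 1, so corank 1. A Groebner basis of the Jacobian ideal J(f) in C{p,q} is {p^3, p^2*q, p + q^3}; counting standard monomials gives mu = 7. Corank 1: A-series; mu = 7 gives A_7.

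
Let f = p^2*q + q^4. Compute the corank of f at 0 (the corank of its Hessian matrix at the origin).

Hessian at 0 has rank 0.

2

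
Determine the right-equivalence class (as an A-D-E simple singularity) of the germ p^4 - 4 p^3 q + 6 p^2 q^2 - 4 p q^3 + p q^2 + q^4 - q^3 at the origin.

The Hessian of f at 0 has rank 0. Corank 2; j^3 = q^2*(p - q) has shape L^2 M (L != M), so D-series; mu = 5 gives D_5.

D_{5}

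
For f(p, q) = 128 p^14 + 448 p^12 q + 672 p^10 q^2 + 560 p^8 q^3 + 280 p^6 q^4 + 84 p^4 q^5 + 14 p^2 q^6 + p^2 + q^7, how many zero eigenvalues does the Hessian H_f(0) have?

1

Hessian at 0 has rank 1.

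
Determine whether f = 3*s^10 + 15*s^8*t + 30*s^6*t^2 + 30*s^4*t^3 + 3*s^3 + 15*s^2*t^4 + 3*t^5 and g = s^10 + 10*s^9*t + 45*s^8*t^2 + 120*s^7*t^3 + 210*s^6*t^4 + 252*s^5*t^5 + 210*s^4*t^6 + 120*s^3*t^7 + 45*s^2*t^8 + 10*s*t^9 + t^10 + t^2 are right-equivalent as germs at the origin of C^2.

No.

The Hessian of f at 0 has rank 0. Corank 2; j^3 = 3*s^3 is a perfect cube, so E-series; the 5-jet and mu = 8 give E_8. The Hessian of g at 0 has rank 1. Corank 1: A-series; mu = 9 gives A_9. f is E_8 but g is A_9, hence not right-equivalent.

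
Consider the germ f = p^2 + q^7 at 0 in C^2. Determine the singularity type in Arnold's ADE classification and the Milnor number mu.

Type A6, Milnor number mu = 6.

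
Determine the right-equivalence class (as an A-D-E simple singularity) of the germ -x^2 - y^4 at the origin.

A_3

The Hessian of f at 0 has rank 1. Corank 1: A-series; mu = 3 gives A_3.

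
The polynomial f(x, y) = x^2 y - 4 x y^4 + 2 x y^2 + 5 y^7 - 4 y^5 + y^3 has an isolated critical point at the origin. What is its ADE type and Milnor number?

Type D_{8}, Milnor number mu = 8.

The Hessian of f at 0 has rank 0. Corank 2; j^3 = y*(x + y)^2 has shape L^2 M (L != M), so D-series; mu = 8 gives D_8.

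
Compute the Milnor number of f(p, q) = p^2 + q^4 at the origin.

3

The Hessian of f at 0 is [[2, 0], [0, 0]] with rank 1, so corank 1. A Groebner basis of the Jacobian ideal J(f) in C{p,q} is {q^3, p}; counting standard monomials gives mu = 3. Corank 1: A-series; mu = 3 gives A_3.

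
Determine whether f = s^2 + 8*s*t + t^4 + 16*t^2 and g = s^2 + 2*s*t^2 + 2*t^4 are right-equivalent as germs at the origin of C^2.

Yes.

The Hessian of f at 0 is [[2, 8], [8, 32]] with rank 1, so corank 1. A Groebner basis of the Jacobian ideal J(f) in C{s,t} is {t^3, s + 4*t}; counting standard monomials gives mu = 3. Corank 1: A-series; mu = 3 gives A_3. The Hessian of g at 0 is [[2, 0], [0, 0]] with rank 1, so corank 1. A Groebner basis of the Jacobian ideal J(g) in C{s,t} is {s^2, s*t, s + t^2}; counting standard monomials gives mu = 3. Corank 1: A-series; mu = 3 gives A_3. Both have type A_3, hence right-equivalent.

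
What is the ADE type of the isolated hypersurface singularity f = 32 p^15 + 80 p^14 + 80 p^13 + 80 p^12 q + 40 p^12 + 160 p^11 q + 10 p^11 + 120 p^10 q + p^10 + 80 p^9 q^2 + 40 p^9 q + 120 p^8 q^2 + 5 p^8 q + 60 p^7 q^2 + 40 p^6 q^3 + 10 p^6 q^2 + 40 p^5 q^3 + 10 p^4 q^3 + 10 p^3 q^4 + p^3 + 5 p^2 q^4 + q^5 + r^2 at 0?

E_{8}

The Hessian of f at 0 is [[0, 0, 0], [0, 0, 0], [0, 0, 2]] with rank 1, so corank 2. A Groebner basis of the Jacobian ideal J(f) in C{p,q,r} is {q^4, p^2, r}; counting standard monomials gives mu = 8. Corank 2; j^3 = p^3 is a perfect cube, so E-series; the 5-jet and mu = 8 give E_8.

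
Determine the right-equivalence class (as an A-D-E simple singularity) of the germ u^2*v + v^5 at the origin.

D_{6}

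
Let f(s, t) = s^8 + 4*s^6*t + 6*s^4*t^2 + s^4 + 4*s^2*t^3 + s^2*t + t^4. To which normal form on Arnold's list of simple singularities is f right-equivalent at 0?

D_5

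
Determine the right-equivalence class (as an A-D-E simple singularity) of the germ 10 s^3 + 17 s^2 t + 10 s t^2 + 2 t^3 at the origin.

D_4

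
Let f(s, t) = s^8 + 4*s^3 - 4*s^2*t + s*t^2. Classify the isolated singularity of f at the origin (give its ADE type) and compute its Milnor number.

Type D_{9}, Milnor number mu = 9.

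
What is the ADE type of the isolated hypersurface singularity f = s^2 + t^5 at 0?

A_{4}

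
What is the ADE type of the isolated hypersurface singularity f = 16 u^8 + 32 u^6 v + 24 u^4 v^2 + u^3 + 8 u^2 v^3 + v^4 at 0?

The Hessian of f at 0 is [[0, 0], [0, 0]] with rank 0, so corank 2. A Groebner basis of the Jacobian ideal J(f) in C{u,v} is {v^3, u^2}; counting standard monomials gives mu = 6. Corank 2; j^3 = u^3 is a perfect cube, so E-series; the 4-jet and mu = 6 give E_6.

E_6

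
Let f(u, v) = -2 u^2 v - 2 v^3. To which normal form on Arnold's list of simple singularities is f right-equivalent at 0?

D4

The Hessian of f at 0 has rank 0. Corank 2; j^3 = -2*v*(u^2 + v^2) splits into three distinct lines over C (the quadratic factor has nonzero discriminant), so D_4.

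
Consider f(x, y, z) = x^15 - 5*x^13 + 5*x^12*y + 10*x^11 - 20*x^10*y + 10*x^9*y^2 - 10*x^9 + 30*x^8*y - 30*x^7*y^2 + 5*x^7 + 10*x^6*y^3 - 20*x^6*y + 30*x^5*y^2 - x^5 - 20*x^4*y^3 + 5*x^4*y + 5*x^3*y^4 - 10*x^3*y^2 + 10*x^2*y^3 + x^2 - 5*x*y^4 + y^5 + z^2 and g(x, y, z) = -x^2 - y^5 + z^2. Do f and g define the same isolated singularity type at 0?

The Hessian of f at 0 has rank 2. Corank 1: A-series; mu = 4 gives A_4. The Hessian of g at 0 has rank 2. Corank 1: A-series; mu = 4 gives A_4. Both have type A_4, hence right-equivalent.

Yes.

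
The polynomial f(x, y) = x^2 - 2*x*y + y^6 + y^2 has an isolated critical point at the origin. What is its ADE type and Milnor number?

Type A_5, Milnor number mu = 5.

The Hessian of f at 0 has rank 1. Corank 1: A-series; mu = 5 gives A_5.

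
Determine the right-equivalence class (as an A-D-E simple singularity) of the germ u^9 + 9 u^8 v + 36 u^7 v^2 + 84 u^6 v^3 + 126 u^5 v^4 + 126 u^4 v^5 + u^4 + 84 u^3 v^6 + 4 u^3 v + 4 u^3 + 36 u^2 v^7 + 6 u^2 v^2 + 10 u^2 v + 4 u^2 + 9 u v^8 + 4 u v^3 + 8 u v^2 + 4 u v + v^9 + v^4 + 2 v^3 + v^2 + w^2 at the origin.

A8

The Hessian of f at 0 has rank 2. Corank 1: A-series; mu = 8 gives A_8.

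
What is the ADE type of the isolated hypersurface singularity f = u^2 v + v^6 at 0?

D_7

The Hessian of f at 0 is [[0, 0], [0, 0]] with rank 0, so corank 2. A Groebner basis of the Jacobian ideal J(f) in C{u,v} is {u^2/6 + v^5, u^3, u*v}; counting standard monomials gives mu = 7. Corank 2; j^3 = u^2*v has shape L^2 M (L != M), so D-series; mu = 7 gives D_7.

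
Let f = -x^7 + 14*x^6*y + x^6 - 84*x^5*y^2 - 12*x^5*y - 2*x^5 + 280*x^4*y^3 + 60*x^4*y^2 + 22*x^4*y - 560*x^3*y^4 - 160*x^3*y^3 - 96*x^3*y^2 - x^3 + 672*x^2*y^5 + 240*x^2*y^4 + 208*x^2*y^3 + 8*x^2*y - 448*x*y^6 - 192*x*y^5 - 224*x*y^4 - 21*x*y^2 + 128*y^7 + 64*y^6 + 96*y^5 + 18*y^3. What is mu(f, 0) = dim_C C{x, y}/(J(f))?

The Hessian of f at 0 is [[0, 0], [0, 0]] with rank 0, so corank 2. A Groebner basis of the Jacobian ideal J(f) in C{x,y} is {x^2 - 5*x*y + y^4 + 6*y^2, x^3 + 9*x^2/2 - 27*x*y - 27*y^3 + 81*y^2/2, x^2*y + x^2 - 6*x*y - 9*y^3 + 9*y^2, x^2/6 + x*y^2 - x*y - 3*y^3 + 3*y^2/2}; counting standard monomials gives mu = 7. Corank 2; j^3 = -(x - 3*y)^2*(x - 2*y) has shape L^2 M (L != M), so D-series; mu = 7 gives D_7.

7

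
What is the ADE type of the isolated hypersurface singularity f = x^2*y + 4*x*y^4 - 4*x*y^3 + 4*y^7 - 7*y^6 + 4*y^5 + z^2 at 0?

D_7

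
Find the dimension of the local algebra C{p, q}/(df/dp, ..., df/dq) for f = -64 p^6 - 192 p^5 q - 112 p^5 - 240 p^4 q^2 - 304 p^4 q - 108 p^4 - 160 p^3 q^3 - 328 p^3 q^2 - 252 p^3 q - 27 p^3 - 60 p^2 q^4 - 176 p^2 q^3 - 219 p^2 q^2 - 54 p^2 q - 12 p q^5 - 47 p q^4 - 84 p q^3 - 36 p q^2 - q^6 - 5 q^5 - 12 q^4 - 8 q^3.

8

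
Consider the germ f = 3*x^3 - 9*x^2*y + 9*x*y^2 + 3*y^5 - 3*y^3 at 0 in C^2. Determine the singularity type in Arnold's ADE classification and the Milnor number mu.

The Hessian of f at 0 has rank 0. Corank 2; j^3 = 3*(x - y)^3 is a perfect cube, so E-series; the 5-jet and mu = 8 give E_8.

Type E_{8}, Milnor number mu = 8.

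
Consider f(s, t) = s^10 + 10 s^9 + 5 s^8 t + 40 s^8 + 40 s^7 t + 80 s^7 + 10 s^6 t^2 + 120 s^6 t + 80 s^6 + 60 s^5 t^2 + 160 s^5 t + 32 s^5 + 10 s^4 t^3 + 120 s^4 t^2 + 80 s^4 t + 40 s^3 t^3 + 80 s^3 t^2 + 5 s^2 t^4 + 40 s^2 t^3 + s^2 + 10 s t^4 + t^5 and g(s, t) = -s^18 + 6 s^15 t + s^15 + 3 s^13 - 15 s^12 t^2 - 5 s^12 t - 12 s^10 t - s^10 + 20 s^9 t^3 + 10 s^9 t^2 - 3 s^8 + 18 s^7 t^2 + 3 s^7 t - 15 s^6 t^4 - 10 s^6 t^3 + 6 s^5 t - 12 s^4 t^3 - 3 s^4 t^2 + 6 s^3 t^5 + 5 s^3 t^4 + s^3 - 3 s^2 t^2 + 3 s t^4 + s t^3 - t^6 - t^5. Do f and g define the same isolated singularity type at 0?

No.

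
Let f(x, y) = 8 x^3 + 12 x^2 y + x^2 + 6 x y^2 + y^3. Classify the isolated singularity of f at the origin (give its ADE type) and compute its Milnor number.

The Hessian of f at 0 has rank 1. Corank 1: A-series; mu = 2 gives A_2.

Type A2, Milnor number mu = 2.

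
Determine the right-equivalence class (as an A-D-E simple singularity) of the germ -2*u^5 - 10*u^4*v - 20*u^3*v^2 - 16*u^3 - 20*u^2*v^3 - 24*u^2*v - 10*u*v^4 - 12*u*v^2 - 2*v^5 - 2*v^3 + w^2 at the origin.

The Hessian of f at 0 is [[0, 0, 0], [0, 0, 0], [0, 0, 2]] with rank 1, so corank 2. A Groebner basis of the Jacobian ideal J(f) in C{u,v,w} is {v^5, u*v^3 + 5*v^4/8, u^2 + u*v + v^2/4, w}; counting standard monomials gives mu = 8. Corank 2; j^3 = -2*(2*u + v)^3 is a perfect cube, so E-series; the 5-jet and mu = 8 give E_8.

E_{8}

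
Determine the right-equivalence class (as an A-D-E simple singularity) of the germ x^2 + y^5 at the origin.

The Hessian of f at 0 has rank 1. Corank 1: A-series; mu = 4 gives A_4.

A_4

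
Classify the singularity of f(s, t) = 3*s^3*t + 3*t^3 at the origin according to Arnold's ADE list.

E_7

The Hessian of f at 0 is [[0, 0], [0, 0]] with rank 0, so corank 2. A Groebner basis of the Jacobian ideal J(f) in C{s,t} is {s^3 + 3*t^2, s^2*t, t^3}; counting standard monomials gives mu = 7. Corank 2; j^3 = 3*t^3 is a perfect cube, so E-series; the 4-jet and mu = 7 give E_7.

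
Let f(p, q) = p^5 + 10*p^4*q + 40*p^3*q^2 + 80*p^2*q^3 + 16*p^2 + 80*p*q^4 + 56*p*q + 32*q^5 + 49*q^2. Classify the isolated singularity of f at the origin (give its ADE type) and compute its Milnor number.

Type A_{4}, Milnor number mu = 4.

The Hessian of f at 0 has rank 1. Corank 1: A-series; mu = 4 gives A_4.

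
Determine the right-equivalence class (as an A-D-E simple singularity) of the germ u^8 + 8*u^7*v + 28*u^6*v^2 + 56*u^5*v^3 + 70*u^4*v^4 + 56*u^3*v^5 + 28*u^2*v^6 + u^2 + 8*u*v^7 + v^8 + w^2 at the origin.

A7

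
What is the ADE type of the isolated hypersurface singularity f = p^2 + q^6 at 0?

The Hessian of f at 0 is [[2, 0], [0, 0]] with rank 1, so corank 1. A Groebner basis of the Jacobian ideal J(f) in C{p,q} is {q^5, p}; counting standard monomials gives mu = 5. Corank 1: A-series; mu = 5 gives A_5.

A_5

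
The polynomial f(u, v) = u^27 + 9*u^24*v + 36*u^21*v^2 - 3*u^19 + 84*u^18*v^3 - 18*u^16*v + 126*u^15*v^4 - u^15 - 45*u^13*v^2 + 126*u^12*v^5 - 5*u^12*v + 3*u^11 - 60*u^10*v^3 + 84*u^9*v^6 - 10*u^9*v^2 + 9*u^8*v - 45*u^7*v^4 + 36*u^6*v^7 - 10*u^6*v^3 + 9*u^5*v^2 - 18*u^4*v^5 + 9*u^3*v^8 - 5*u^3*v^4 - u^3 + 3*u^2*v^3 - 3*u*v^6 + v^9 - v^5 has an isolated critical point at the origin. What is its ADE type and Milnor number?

Type E_{8}, Milnor number mu = 8.

The Hessian of f at 0 is [[0, 0], [0, 0]] with rank 0, so corank 2. A Groebner basis of the Jacobian ideal J(f) in C{u,v} is {-u^2/2 + u*v^3, v^4, u^3, u^2*v}; counting standard monomials gives mu = 8. Corank 2; j^3 = -u^3 is a perfect cube, so E-series; the 5-jet and mu = 8 give E_8.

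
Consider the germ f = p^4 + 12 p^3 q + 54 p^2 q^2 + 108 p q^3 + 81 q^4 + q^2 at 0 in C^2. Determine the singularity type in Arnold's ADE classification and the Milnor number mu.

Type A_{3}, Milnor number mu = 3.

The Hessian of f at 0 is [[0, 0], [0, 2]] with rank 1, so corank 1. A Groebner basis of the Jacobian ideal J(f) in C{p,q} is {p^3, q}; counting standard monomials gives mu = 3. Corank 1: A-series; mu = 3 gives A_3.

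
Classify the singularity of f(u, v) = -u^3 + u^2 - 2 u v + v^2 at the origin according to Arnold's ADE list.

The Hessian of f at 0 has rank 1. Corank 1: A-series; mu = 2 gives A_2.

A2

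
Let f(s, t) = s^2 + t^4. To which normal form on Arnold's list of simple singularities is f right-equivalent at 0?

A3

The Hessian of f at 0 is [[2, 0], [0, 0]] with rank 1, so corank 1. A Groebner basis of the Jacobian ideal J(f) in C{s,t} is {t^3, s}; counting standard monomials gives mu = 3. Corank 1: A-series; mu = 3 gives A_3.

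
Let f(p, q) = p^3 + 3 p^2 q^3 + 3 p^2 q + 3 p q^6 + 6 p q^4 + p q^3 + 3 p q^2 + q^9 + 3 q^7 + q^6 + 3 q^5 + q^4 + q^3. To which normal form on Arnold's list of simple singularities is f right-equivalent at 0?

E_7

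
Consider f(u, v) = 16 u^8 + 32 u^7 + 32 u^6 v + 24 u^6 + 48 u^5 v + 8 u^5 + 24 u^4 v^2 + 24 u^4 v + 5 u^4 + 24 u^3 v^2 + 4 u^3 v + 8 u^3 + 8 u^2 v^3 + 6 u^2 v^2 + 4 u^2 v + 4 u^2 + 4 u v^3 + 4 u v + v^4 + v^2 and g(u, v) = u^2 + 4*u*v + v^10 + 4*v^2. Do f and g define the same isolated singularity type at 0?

No.

The Hessian of f at 0 has rank 1. Corank 1: A-series; mu = 3 gives A_3. The Hessian of g at 0 has rank 1. Corank 1: A-series; mu = 9 gives A_9. f is A_3 but g is A_9, hence not right-equivalent.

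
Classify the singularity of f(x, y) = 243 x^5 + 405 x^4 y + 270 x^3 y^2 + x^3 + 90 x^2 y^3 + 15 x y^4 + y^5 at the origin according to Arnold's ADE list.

The Hessian of f at 0 is [[0, 0], [0, 0]] with rank 0, so corank 2. A Groebner basis of the Jacobian ideal J(f) in C{x,y} is {y^5, x*y^3 + y^4/12, x^2}; counting standard monomials gives mu = 8. Corank 2; j^3 = x^3 is a perfect cube, so E-series; the 5-jet and mu = 8 give E_8.

E_{8}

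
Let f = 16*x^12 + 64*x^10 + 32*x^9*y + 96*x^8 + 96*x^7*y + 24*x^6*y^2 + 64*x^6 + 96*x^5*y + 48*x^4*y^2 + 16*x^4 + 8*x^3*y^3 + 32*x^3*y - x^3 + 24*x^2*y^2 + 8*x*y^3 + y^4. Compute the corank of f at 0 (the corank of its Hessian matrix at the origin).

The Hessian at 0 is [[0, 0], [0, 0]] of rank 0; hence corank 2.

2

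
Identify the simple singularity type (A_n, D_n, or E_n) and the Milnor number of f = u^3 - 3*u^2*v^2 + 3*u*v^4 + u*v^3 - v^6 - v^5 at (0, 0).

The Hessian of f at 0 is [[0, 0], [0, 0]] with rank 0, so corank 2. A Groebner basis of the Jacobian ideal J(f) in C{u,v} is {-u^2 + v^4 - v^3/3, u^3, u^2*v + u^2/3 + v^3/9, -u^2 + u*v^2 - v^3/3}; counting standard monomials gives mu = 7. Corank 2; j^3 = u^3 is a perfect cube, so E-series; the 4-jet and mu = 7 give E_7.

Type E7, Milnor number mu = 7.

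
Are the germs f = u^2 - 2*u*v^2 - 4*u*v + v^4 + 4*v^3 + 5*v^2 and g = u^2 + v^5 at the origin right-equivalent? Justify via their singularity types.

The Hessian of f at 0 has rank 2. Corank 0: nondegenerate Morse point, so A_1. The Hessian of g at 0 has rank 1. Corank 1: A-series; mu = 4 gives A_4. f is A_1 but g is A_4, hence not right-equivalent.

No.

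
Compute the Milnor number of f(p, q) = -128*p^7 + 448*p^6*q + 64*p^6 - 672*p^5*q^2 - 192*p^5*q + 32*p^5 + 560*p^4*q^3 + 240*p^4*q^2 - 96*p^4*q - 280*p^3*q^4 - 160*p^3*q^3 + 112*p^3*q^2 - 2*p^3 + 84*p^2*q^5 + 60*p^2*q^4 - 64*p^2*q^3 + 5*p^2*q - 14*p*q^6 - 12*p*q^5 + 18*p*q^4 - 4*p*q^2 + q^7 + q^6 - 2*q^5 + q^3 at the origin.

7

The Hessian of f at 0 is [[0, 0], [0, 0]] with rank 0, so corank 2. A Groebner basis of the Jacobian ideal J(f) in C{p,q} is {-2*p^2 + 3*p*q + q^4 - q^2, p^3 - p^2/2 + p*q - q^3 - q^2/2, p^2*q - p^2/3 + 2*p*q/3 - q^3 - q^2/3, -p^2/6 + p*q^2 + p*q/3 - q^3 - q^2/6}; counting standard monomials gives mu = 7. Corank 2; j^3 = -(p - q)^2*(2*p - q) has shape L^2 M (L != M), so D-series; mu = 7 gives D_7.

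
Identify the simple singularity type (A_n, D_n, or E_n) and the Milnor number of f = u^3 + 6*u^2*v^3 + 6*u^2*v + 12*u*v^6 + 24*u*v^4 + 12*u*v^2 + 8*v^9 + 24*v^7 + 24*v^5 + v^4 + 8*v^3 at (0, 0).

Type E_6, Milnor number mu = 6.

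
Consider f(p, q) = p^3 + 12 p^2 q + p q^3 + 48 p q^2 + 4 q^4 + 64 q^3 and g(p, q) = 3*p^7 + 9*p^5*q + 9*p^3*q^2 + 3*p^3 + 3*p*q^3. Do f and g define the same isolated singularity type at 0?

The Hessian of f at 0 has rank 0. Corank 2; j^3 = (p + 4*q)^3 is a perfect cube, so E-series; the 4-jet and mu = 7 give E_7. The Hessian of g at 0 has rank 0. Corank 2; j^3 = 3*p^3 is a perfect cube, so E-series; the 4-jet and mu = 7 give E_7. Both have type E_7, hence right-equivalent.

Yes.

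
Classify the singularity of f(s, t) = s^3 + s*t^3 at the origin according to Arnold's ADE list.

E_{7}

The Hessian of f at 0 has rank 0. Corank 2; j^3 = s^3 is a perfect cube, so E-series; the 4-jet and mu = 7 give E_7.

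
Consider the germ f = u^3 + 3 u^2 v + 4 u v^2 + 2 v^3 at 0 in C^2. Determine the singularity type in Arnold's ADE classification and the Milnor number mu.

Type D_{4}, Milnor number mu = 4.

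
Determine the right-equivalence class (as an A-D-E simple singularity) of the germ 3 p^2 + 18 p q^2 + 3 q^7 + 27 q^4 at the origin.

The Hessian of f at 0 is [[6, 0], [0, 0]] with rank 1, so corank 1. A Groebner basis of the Jacobian ideal J(f) in C{p,q} is {p^3, p/3 + q^2}; counting standard monomials gives mu = 6. Corank 1: A-series; mu = 6 gives A_6.

A_6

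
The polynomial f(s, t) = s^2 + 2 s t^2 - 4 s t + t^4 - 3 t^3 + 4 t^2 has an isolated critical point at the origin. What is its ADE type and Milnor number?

The Hessian of f at 0 is [[2, -4], [-4, 8]] with rank 1, so corank 1. A Groebner basis of the Jacobian ideal J(f) in C{s,t} is {t^2, s - 2*t}; counting standard monomials gives mu = 2. Corank 1: A-series; mu = 2 gives A_2.

Type A2, Milnor number mu = 2.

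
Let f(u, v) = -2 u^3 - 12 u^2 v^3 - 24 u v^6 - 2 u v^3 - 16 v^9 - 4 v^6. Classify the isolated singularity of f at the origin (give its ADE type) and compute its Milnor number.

Type E7, Milnor number mu = 7.

The Hessian of f at 0 has rank 0. Corank 2; j^3 = -2*u^3 is a perfect cube, so E-series; the 4-jet and mu = 7 give E_7.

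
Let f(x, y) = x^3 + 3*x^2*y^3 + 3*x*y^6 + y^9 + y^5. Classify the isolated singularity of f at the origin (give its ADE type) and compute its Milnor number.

Type E_8, Milnor number mu = 8.

The Hessian of f at 0 has rank 0. Corank 2; j^3 = x^3 is a perfect cube, so E-series; the 5-jet and mu = 8 give E_8.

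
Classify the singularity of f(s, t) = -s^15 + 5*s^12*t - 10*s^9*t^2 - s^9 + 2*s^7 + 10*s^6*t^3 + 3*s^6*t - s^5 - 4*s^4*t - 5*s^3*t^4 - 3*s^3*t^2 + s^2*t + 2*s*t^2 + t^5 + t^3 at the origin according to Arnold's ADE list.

D_6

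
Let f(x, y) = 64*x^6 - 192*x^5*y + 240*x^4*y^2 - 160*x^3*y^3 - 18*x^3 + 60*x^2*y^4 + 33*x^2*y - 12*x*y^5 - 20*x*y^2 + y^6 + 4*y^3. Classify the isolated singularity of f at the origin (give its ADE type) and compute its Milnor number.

The Hessian of f at 0 has rank 0. Corank 2; j^3 = -(2*x - y)*(3*x - 2*y)^2 has shape L^2 M (L != M), so D-series; mu = 7 gives D_7.

Type D7, Milnor number mu = 7.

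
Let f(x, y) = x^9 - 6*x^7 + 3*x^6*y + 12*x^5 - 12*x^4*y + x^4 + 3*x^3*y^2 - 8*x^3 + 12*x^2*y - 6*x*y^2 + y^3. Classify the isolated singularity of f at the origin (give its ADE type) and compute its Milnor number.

Type E_{6}, Milnor number mu = 6.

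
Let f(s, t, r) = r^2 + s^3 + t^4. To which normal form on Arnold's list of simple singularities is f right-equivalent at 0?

E_{6}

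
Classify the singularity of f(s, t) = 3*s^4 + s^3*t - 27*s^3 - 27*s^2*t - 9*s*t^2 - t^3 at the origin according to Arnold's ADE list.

E7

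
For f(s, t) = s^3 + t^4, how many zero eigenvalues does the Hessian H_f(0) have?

2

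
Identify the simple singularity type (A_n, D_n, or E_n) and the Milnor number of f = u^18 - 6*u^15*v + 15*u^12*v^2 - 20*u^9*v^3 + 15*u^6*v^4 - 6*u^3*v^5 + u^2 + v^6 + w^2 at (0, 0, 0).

Type A_5, Milnor number mu = 5.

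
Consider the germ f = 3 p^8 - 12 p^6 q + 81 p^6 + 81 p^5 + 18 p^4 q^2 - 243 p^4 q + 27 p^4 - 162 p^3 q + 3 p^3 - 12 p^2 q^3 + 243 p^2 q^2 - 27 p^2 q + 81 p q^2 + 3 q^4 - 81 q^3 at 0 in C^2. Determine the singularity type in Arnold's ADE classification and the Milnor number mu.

Type E6, Milnor number mu = 6.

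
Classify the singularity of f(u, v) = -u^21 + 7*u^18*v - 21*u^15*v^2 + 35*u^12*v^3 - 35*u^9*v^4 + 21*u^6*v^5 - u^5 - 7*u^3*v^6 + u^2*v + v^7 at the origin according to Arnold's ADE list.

D8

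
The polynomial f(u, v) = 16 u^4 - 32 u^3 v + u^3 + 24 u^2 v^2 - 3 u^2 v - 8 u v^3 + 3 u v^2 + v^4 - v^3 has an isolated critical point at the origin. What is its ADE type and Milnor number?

The Hessian of f at 0 is [[0, 0], [0, 0]] with rank 0, so corank 2. A Groebner basis of the Jacobian ideal J(f) in C{u,v} is {v^4, u*v^2 - 5*v^3/6, u^2 - 2*u*v + v^2}; counting standard monomials gives mu = 6. Corank 2; j^3 = (u - v)^3 is a perfect cube, so E-series; the 4-jet and mu = 6 give E_6.

Type E6, Milnor number mu = 6.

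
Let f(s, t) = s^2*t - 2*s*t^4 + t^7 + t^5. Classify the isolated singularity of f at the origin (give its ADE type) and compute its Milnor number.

Type D_{6}, Milnor number mu = 6.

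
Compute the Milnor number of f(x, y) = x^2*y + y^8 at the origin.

9

The Hessian of f at 0 has rank 0. Corank 2; j^3 = x^2*y has shape L^2 M (L != M), so D-series; mu = 9 gives D_9.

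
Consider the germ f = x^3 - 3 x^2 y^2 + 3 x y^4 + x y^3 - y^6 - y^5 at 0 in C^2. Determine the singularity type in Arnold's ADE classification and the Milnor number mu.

The Hessian of f at 0 has rank 0. Corank 2; j^3 = x^3 is a perfect cube, so E-series; the 4-jet and mu = 7 give E_7.

Type E_7, Milnor number mu = 7.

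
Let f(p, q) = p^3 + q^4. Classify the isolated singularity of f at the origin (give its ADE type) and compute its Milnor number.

Type E_{6}, Milnor number mu = 6.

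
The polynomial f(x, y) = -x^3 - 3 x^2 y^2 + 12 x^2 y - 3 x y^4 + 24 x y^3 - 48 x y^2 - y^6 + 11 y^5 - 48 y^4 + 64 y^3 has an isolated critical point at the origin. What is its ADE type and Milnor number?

The Hessian of f at 0 has rank 0. Corank 2; j^3 = -(x - 4*y)^3 is a perfect cube, so E-series; the 5-jet and mu = 8 give E_8.

Type E_{8}, Milnor number mu = 8.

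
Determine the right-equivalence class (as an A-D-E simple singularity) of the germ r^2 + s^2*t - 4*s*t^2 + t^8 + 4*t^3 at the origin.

The Hessian of f at 0 is [[0, 0, 0], [0, 0, 0], [0, 0, 2]] with rank 1, so corank 2. A Groebner basis of the Jacobian ideal J(f) in C{s,t,r} is {s^2/8 + t^7 - t^2/2, s^3 - 8*t^3, s*t - 2*t^2, r}; counting standard monomials gives mu = 9. Corank 2; j^3 = t*(s - 2*t)^2 has shape L^2 M (L != M), so D-series; mu = 9 gives D_9.

D_9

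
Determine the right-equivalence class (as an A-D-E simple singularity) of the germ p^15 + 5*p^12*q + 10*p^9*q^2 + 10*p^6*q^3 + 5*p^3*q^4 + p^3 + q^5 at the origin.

E_{8}

The Hessian of f at 0 has rank 0. Corank 2; j^3 = p^3 is a perfect cube, so E-series; the 5-jet and mu = 8 give E_8.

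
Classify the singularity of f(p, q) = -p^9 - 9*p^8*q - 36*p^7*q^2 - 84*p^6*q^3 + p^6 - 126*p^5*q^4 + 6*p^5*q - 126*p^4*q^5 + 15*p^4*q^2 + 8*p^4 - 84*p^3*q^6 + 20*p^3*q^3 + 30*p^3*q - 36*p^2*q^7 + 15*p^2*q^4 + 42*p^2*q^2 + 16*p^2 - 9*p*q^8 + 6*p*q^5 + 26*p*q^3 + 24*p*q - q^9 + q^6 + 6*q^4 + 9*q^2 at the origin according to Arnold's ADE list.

A8

The Hessian of f at 0 is [[32, 24], [24, 18]] with rank 1, so corank 1. A Groebner basis of the Jacobian ideal J(f) in C{p,q} is {2560*p^2 + p*q^3 + 3648*p*q + 1296*q^2, -3072*p^2 - 4352*p*q + q^4 - 1536*q^2, p^3 - 9*p*q^2/4 - 12*p - 21*q^3/16 - 9*q, p^2*q + 7*p*q^2/4 + 16*p/3 + 37*q^3/48 + 4*q}; counting standard monomials gives mu = 8. Corank 1: A-series; mu = 8 gives A_8.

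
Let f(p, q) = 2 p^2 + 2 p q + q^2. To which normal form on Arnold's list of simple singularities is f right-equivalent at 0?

The Hessian of f at 0 is [[4, 2], [2, 2]] with rank 2, so corank 0. A Groebner basis of the Jacobian ideal J(f) in C{p,q} is {p, q}; counting standard monomials gives mu = 1. Corank 0: nondegenerate Morse point, so A_1.

A_{1}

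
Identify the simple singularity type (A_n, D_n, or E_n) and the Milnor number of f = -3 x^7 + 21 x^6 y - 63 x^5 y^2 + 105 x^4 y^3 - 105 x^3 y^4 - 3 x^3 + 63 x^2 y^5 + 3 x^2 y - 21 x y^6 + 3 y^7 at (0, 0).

Type D8, Milnor number mu = 8.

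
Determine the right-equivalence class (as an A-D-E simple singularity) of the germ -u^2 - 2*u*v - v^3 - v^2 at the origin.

A_{2}

The Hessian of f at 0 has rank 1. Corank 1: A-series; mu = 2 gives A_2.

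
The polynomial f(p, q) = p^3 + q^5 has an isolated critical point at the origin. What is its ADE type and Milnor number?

The Hessian of f at 0 has rank 0. Corank 2; j^3 = p^3 is a perfect cube, so E-series; the 5-jet and mu = 8 give E_8.

Type E_{8}, Milnor number mu = 8.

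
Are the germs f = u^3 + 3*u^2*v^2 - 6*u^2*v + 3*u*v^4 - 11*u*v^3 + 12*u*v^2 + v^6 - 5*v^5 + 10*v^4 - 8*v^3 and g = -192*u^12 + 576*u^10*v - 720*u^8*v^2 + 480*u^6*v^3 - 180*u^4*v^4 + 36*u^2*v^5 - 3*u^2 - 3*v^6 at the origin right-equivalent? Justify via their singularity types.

No.

The Hessian of f at 0 has rank 0. Corank 2; j^3 = (u - 2*v)^3 is a perfect cube, so E-series; the 4-jet and mu = 7 give E_7. The Hessian of g at 0 has rank 1. Corank 1: A-series; mu = 5 gives A_5. f is E_7 but g is A_5, hence not right-equivalent.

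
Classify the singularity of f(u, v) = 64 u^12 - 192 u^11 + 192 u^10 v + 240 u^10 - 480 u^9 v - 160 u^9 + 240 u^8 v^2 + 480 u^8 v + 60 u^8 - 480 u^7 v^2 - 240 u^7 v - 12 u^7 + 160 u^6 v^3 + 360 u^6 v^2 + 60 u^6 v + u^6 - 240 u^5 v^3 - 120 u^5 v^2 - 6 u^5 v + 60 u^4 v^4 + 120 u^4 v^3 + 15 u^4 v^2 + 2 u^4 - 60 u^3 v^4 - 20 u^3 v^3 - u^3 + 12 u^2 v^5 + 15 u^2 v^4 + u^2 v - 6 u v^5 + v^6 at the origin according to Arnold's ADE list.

D_{7}

The Hessian of f at 0 has rank 0. Corank 2; j^3 = -u^2*(u - v) has shape L^2 M (L != M), so D-series; mu = 7 gives D_7.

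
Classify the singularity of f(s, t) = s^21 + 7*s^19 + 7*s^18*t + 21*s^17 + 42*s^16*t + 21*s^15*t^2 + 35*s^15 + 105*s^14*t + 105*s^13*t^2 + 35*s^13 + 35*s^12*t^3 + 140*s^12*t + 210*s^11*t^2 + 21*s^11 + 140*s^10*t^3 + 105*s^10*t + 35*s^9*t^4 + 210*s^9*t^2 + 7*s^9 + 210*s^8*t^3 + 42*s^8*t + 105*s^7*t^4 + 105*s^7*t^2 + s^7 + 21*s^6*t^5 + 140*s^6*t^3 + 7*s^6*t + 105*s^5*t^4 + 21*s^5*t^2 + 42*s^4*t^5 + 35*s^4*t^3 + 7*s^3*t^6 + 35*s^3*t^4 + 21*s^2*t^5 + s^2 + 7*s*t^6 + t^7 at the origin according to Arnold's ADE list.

A_{6}

The Hessian of f at 0 is [[2, 0], [0, 0]] with rank 1, so corank 1. A Groebner basis of the Jacobian ideal J(f) in C{s,t} is {t^6, s}; counting standard monomials gives mu = 6. Corank 1: A-series; mu = 6 gives A_6.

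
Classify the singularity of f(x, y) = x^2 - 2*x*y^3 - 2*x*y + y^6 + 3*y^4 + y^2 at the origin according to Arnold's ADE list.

A_{3}

The Hessian of f at 0 has rank 1. Corank 1: A-series; mu = 3 gives A_3.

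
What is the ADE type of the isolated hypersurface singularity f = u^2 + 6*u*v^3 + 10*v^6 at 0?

A_5

The Hessian of f at 0 has rank 1. Corank 1: A-series; mu = 5 gives A_5.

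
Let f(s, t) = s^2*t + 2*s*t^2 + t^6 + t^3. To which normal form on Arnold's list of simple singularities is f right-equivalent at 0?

D7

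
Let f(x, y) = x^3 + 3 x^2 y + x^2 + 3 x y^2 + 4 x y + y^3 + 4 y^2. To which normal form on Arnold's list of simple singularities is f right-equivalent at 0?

The Hessian of f at 0 has rank 1. Corank 1: A-series; mu = 2 gives A_2.

A_{2}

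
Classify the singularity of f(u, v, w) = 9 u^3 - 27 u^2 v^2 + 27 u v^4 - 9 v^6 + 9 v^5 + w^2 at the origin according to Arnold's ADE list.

The Hessian of f at 0 has rank 1. Corank 2; j^3 = 9*u^3 is a perfect cube, so E-series; the 5-jet and mu = 8 give E_8.

E8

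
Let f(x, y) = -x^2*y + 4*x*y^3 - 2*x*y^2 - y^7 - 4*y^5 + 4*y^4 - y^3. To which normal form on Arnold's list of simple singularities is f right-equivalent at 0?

The Hessian of f at 0 has rank 0. Corank 2; j^3 = -y*(x + y)^2 has shape L^2 M (L != M), so D-series; mu = 8 gives D_8.

D_{8}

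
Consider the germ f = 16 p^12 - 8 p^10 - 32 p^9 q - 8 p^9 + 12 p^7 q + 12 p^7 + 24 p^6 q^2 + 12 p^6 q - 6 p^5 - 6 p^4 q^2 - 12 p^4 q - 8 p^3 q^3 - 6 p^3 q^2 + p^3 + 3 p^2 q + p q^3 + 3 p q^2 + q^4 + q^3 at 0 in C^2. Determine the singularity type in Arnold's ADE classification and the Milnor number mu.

The Hessian of f at 0 has rank 0. Corank 2; j^3 = (p + q)^3 is a perfect cube, so E-series; the 4-jet and mu = 7 give E_7.

Type E7, Milnor number mu = 7.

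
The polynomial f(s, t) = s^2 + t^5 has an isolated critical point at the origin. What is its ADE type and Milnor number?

Type A_{4}, Milnor number mu = 4.

The Hessian of f at 0 is [[2, 0], [0, 0]] with rank 1, so corank 1. A Groebner basis of the Jacobian ideal J(f) in C{s,t} is {t^4, s}; counting standard monomials gives mu = 4. Corank 1: A-series; mu = 4 gives A_4.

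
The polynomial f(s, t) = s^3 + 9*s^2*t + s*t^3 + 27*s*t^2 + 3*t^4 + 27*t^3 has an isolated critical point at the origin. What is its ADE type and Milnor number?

Type E_7, Milnor number mu = 7.

The Hessian of f at 0 is [[0, 0], [0, 0]] with rank 0, so corank 2. A Groebner basis of the Jacobian ideal J(f) in C{s,t} is {s^3 + 9*s^2*t + 162*s^2 + 972*s*t + 1458*t^2, -9*s^2 + s*t^2 - 54*s*t - 81*t^2, 3*s^2 + 18*s*t + t^3 + 27*t^2}; counting standard monomials gives mu = 7. Corank 2; j^3 = (s + 3*t)^3 is a perfect cube, so E-series; the 4-jet and mu = 7 give E_7.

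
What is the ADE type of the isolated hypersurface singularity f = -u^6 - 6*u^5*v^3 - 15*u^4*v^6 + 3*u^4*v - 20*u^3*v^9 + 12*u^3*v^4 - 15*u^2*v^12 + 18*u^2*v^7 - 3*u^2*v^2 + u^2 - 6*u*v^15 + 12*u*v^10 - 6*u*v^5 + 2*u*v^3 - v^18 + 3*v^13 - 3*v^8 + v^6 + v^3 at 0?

A_{2}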